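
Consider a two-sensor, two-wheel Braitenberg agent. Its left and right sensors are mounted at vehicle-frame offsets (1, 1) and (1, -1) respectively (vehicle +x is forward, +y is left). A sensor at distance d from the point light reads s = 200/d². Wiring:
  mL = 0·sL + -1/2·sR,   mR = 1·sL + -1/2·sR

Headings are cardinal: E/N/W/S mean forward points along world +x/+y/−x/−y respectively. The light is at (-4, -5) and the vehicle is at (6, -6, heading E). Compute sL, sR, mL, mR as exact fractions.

200/121 8/5 -4/5 516/605

left sensor world pos  = (7, -5); dL² = 121
right sensor world pos = (7, -7); dR² = 125
sL = 200/121 = 200/121
sR = 200/125 = 8/5
mL = 0·sL + -1/2·sR = -4/5
mR = 1·sL + -1/2·sR = 516/605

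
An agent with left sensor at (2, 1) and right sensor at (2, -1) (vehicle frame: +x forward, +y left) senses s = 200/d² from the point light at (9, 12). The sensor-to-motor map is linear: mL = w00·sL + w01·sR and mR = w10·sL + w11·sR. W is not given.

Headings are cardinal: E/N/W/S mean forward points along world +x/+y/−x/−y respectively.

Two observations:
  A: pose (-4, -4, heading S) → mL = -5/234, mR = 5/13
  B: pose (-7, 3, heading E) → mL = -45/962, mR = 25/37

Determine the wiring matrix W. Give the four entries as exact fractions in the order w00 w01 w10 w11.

-1/2 1/2 0 1

obs A: pose=(-4,-4,S) → sL=50/117, sR=5/13, mL=-5/234, mR=5/13
obs B: pose=(-7,3,E) → sL=10/13, sR=25/37, mL=-45/962, mR=25/37
sensor matrix S = [[50/117, 5/13], [10/13, 25/37]]; det S = -400/56277
solve [mL_A; mL_B] = S·[w00; w01] and [mR_A; mR_B] = S·[w10; w11]:
  w00 = -1/2, w01 = 1/2, w10 = 0, w11 = 1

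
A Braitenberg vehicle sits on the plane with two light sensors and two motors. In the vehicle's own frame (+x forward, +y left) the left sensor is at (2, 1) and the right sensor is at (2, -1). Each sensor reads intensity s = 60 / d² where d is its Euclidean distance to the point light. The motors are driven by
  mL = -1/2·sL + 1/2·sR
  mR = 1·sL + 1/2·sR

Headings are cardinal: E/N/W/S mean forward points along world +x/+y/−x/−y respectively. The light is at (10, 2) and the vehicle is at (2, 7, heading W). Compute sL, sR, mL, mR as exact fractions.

left sensor world pos  = (0, 6); dL² = 116
right sensor world pos = (0, 8); dR² = 136
sL = 60/116 = 15/29
sR = 60/136 = 15/34
mL = -1/2·sL + 1/2·sR = -75/1972
mR = 1·sL + 1/2·sR = 1455/1972

15/29 15/34 -75/1972 1455/1972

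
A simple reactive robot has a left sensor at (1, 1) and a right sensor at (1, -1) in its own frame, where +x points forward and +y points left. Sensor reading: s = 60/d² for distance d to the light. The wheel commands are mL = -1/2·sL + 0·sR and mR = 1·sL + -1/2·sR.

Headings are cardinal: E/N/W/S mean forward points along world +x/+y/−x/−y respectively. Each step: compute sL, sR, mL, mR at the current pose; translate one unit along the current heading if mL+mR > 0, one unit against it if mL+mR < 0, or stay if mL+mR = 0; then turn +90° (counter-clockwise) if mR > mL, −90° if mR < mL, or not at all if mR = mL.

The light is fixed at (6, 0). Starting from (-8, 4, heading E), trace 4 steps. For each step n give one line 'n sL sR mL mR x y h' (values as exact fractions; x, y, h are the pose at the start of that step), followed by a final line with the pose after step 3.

0 30/97 30/89 -15/97 1215/8633 -8 4 E
1 60/281 60/221 -30/281 4830/62101 -9 4 N
2 3/13 15/68 -3/26 213/1768 -9 3 W
3 60/229 60/293 -30/229 10710/67097 -10 3 S
final -10 2 E

n=0: pose=(-8,4,E); sL=30/97, sR=30/89; mL=-15/97, mR=1215/8633; mL+mR=-120/8633 → advance -1; mR−mL=2550/8633 → turn +1·90°
n=1: pose=(-9,4,N); sL=60/281, sR=60/221; mL=-30/281, mR=4830/62101; mL+mR=-1800/62101 → advance -1; mR−mL=11460/62101 → turn +1·90°
n=2: pose=(-9,3,W); sL=3/13, sR=15/68; mL=-3/26, mR=213/1768; mL+mR=9/1768 → advance +1; mR−mL=417/1768 → turn +1·90°
n=3: pose=(-10,3,S); sL=60/229, sR=60/293; mL=-30/229, mR=10710/67097; mL+mR=1920/67097 → advance +1; mR−mL=19500/67097 → turn +1·90°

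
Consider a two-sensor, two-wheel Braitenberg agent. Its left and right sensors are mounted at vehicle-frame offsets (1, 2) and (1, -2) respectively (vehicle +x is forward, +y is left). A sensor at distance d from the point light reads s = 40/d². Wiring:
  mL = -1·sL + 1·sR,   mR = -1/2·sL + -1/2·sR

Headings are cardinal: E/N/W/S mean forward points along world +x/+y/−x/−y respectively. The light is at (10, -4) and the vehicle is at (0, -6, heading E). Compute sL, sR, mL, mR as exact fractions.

40/81 40/97 -640/7857 -3560/7857

left sensor world pos  = (1, -4); dL² = 81
right sensor world pos = (1, -8); dR² = 97
sL = 40/81 = 40/81
sR = 40/97 = 40/97
mL = -1·sL + 1·sR = -640/7857
mR = -1/2·sL + -1/2·sR = -3560/7857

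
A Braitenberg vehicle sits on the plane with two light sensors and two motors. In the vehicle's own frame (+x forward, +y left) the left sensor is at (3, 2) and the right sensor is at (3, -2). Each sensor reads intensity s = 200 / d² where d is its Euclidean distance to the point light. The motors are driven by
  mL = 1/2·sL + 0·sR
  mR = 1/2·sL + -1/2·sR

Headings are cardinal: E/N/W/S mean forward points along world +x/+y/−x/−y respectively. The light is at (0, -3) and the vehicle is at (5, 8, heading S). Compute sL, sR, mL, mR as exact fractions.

left sensor world pos  = (7, 5); dL² = 113
right sensor world pos = (3, 5); dR² = 73
sL = 200/113 = 200/113
sR = 200/73 = 200/73
mL = 1/2·sL + 0·sR = 100/113
mR = 1/2·sL + -1/2·sR = -4000/8249

200/113 200/73 100/113 -4000/8249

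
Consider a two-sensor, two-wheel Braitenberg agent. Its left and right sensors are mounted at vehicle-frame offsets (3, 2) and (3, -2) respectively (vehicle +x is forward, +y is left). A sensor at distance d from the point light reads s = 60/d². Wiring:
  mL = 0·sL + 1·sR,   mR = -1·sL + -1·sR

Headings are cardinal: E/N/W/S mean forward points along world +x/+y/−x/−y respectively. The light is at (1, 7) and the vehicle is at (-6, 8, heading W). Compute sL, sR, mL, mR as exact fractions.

left sensor world pos  = (-9, 6); dL² = 101
right sensor world pos = (-9, 10); dR² = 109
sL = 60/101 = 60/101
sR = 60/109 = 60/109
mL = 0·sL + 1·sR = 60/109
mR = -1·sL + -1·sR = -12600/11009

60/101 60/109 60/109 -12600/11009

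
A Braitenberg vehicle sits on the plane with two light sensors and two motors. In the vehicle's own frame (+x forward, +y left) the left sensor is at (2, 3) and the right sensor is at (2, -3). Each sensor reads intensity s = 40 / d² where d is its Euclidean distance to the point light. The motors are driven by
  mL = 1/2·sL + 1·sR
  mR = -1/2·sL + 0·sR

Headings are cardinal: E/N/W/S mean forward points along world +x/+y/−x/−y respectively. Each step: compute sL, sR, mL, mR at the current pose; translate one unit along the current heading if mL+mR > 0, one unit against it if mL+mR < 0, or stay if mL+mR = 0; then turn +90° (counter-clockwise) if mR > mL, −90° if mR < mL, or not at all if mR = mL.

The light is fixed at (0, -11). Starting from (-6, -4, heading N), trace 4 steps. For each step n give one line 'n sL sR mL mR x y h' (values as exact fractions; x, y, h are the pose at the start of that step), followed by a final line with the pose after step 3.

n=0: pose=(-6,-4,N); sL=20/81, sR=4/9; mL=46/81, mR=-10/81; mL+mR=4/9 → advance +1; mR−mL=-56/81 → turn -1·90°
n=1: pose=(-6,-3,E); sL=40/137, sR=40/41; mL=6300/5617, mR=-20/137; mL+mR=40/41 → advance +1; mR−mL=-7120/5617 → turn -1·90°
n=2: pose=(-5,-3,S); sL=1, sR=2/5; mL=9/10, mR=-1/2; mL+mR=2/5 → advance +1; mR−mL=-7/5 → turn -1·90°
n=3: pose=(-5,-4,W); sL=8/13, sR=40/149; mL=1116/1937, mR=-4/13; mL+mR=40/149 → advance +1; mR−mL=-1712/1937 → turn -1·90°

0 20/81 4/9 46/81 -10/81 -6 -4 N
1 40/137 40/41 6300/5617 -20/137 -6 -3 E
2 1 2/5 9/10 -1/2 -5 -3 S
3 8/13 40/149 1116/1937 -4/13 -5 -4 W
final -6 -4 N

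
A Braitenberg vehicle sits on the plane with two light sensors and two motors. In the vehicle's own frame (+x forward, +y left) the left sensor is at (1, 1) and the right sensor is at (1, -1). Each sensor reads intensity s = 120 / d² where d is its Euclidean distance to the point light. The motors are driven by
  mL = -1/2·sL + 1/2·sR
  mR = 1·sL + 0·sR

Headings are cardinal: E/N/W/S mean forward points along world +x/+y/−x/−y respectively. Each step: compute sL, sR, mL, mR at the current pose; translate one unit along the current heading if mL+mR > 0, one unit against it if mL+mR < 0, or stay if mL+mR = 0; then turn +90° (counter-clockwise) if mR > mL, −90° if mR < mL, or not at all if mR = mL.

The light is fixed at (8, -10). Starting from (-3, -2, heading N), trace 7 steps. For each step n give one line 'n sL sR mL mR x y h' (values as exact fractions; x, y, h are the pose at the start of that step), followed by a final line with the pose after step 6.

n=0: pose=(-3,-2,N); sL=8/15, sR=120/181; mL=176/2715, mR=8/15; mL+mR=1624/2715 → advance +1; mR−mL=424/905 → turn +1·90°
n=1: pose=(-3,-1,W); sL=15/26, sR=30/61; mL=-135/3172, mR=15/26; mL+mR=1695/3172 → advance +1; mR−mL=1965/3172 → turn +1·90°
n=2: pose=(-4,-1,S); sL=24/37, sR=120/233; mL=-576/8621, mR=24/37; mL+mR=5016/8621 → advance +1; mR−mL=6168/8621 → turn +1·90°
n=3: pose=(-4,-2,E); sL=60/101, sR=12/17; mL=96/1717, mR=60/101; mL+mR=1116/1717 → advance +1; mR−mL=924/1717 → turn +1·90°
n=4: pose=(-3,-2,N); sL=8/15, sR=120/181; mL=176/2715, mR=8/15; mL+mR=1624/2715 → advance +1; mR−mL=424/905 → turn +1·90°
n=5: pose=(-3,-1,W); sL=15/26, sR=30/61; mL=-135/3172, mR=15/26; mL+mR=1695/3172 → advance +1; mR−mL=1965/3172 → turn +1·90°
n=6: pose=(-4,-1,S); sL=24/37, sR=120/233; mL=-576/8621, mR=24/37; mL+mR=5016/8621 → advance +1; mR−mL=6168/8621 → turn +1·90°

0 8/15 120/181 176/2715 8/15 -3 -2 N
1 15/26 30/61 -135/3172 15/26 -3 -1 W
2 24/37 120/233 -576/8621 24/37 -4 -1 S
3 60/101 12/17 96/1717 60/101 -4 -2 E
4 8/15 120/181 176/2715 8/15 -3 -2 N
5 15/26 30/61 -135/3172 15/26 -3 -1 W
6 24/37 120/233 -576/8621 24/37 -4 -1 S
final -4 -2 E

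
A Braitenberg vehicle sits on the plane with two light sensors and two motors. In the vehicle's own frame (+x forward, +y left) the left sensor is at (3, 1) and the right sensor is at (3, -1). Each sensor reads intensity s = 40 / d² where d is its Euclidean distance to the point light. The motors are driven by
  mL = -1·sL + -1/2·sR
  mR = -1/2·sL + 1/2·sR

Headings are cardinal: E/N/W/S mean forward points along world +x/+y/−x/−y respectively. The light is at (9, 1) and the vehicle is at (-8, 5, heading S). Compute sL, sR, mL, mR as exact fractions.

40/257 8/65 -3628/16705 -272/16705

left sensor world pos  = (-7, 2); dL² = 257
right sensor world pos = (-9, 2); dR² = 325
sL = 40/257 = 40/257
sR = 40/325 = 8/65
mL = -1·sL + -1/2·sR = -3628/16705
mR = -1/2·sL + 1/2·sR = -272/16705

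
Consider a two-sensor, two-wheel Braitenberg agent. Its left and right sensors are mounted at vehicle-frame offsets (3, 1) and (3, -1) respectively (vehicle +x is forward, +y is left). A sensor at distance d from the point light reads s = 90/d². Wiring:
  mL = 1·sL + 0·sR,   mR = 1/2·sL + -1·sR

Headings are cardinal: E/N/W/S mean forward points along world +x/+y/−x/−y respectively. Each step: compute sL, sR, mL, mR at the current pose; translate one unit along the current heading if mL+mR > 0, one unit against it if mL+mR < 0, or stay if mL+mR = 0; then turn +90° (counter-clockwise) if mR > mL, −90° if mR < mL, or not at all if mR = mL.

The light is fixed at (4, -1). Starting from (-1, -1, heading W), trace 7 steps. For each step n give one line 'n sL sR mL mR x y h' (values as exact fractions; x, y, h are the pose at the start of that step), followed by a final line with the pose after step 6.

0 18/13 18/13 18/13 -9/13 -1 -1 W
1 45/29 45/17 45/29 -1845/986 -2 -1 N
2 10 90/13 10 -25/13 -2 -2 E
3 45/16 45/26 45/16 -135/416 -1 -2 S
4 90/73 18/13 90/73 -729/949 -1 -3 W
5 9/5 45/13 9/5 -333/130 -2 -3 N
6 90/13 18/5 90/13 -9/65 -2 -4 E
final -1 -4 S

n=0: pose=(-1,-1,W); sL=18/13, sR=18/13; mL=18/13, mR=-9/13; mL+mR=9/13 → advance +1; mR−mL=-27/13 → turn -1·90°
n=1: pose=(-2,-1,N); sL=45/29, sR=45/17; mL=45/29, mR=-1845/986; mL+mR=-315/986 → advance -1; mR−mL=-3375/986 → turn -1·90°
n=2: pose=(-2,-2,E); sL=10, sR=90/13; mL=10, mR=-25/13; mL+mR=105/13 → advance +1; mR−mL=-155/13 → turn -1·90°
n=3: pose=(-1,-2,S); sL=45/16, sR=45/26; mL=45/16, mR=-135/416; mL+mR=1035/416 → advance +1; mR−mL=-1305/416 → turn -1·90°
n=4: pose=(-1,-3,W); sL=90/73, sR=18/13; mL=90/73, mR=-729/949; mL+mR=441/949 → advance +1; mR−mL=-1899/949 → turn -1·90°
n=5: pose=(-2,-3,N); sL=9/5, sR=45/13; mL=9/5, mR=-333/130; mL+mR=-99/130 → advance -1; mR−mL=-567/130 → turn -1·90°
n=6: pose=(-2,-4,E); sL=90/13, sR=18/5; mL=90/13, mR=-9/65; mL+mR=441/65 → advance +1; mR−mL=-459/65 → turn -1·90°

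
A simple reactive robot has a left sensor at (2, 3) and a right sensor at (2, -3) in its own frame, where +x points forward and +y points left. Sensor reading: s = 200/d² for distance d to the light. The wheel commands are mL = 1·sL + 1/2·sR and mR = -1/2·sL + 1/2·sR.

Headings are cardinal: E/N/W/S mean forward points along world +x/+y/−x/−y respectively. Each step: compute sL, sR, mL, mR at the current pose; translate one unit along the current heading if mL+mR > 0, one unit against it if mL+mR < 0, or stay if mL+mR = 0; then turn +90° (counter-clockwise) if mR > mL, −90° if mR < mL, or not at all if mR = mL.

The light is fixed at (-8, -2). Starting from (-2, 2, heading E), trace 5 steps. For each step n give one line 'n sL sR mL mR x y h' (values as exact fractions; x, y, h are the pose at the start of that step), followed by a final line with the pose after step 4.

n=0: pose=(-2,2,E); sL=200/113, sR=40/13; mL=4860/1469, mR=960/1469; mL+mR=5820/1469 → advance +1; mR−mL=-300/113 → turn -1·90°
n=1: pose=(-1,2,S); sL=25/13, sR=10; mL=90/13, mR=105/26; mL+mR=285/26 → advance +1; mR−mL=-75/26 → turn -1·90°
n=2: pose=(-1,1,W); sL=8, sR=200/61; mL=588/61, mR=-144/61; mL+mR=444/61 → advance +1; mR−mL=-12 → turn -1·90°
n=3: pose=(-2,1,N); sL=100/17, sR=100/53; mL=6150/901, mR=-1800/901; mL+mR=4350/901 → advance +1; mR−mL=-150/17 → turn -1·90°
n=4: pose=(-2,2,E); sL=200/113, sR=40/13; mL=4860/1469, mR=960/1469; mL+mR=5820/1469 → advance +1; mR−mL=-300/113 → turn -1·90°

0 200/113 40/13 4860/1469 960/1469 -2 2 E
1 25/13 10 90/13 105/26 -1 2 S
2 8 200/61 588/61 -144/61 -1 1 W
3 100/17 100/53 6150/901 -1800/901 -2 1 N
4 200/113 40/13 4860/1469 960/1469 -2 2 E
final -1 2 S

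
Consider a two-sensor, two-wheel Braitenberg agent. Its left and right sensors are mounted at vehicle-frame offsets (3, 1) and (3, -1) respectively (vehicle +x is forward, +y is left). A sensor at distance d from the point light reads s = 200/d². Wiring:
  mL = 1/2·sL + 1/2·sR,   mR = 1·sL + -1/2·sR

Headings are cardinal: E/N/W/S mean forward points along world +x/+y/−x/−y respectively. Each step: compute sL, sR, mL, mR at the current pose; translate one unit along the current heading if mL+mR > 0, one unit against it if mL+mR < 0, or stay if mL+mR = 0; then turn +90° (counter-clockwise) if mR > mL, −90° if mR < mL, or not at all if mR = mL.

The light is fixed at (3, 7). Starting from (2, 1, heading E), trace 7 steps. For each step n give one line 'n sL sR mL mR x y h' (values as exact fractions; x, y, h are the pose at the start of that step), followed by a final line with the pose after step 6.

0 200/29 200/53 8200/1537 7700/1537 2 1 E
1 100/41 100/41 100/41 50/41 3 1 S
2 200/73 40/9 2360/657 340/657 3 0 W
3 10 25/2 45/4 15/4 2 0 N
4 200/29 200/53 8200/1537 7700/1537 2 1 E
5 100/41 100/41 100/41 50/41 3 1 S
6 200/73 40/9 2360/657 340/657 3 0 W
final 2 0 N

n=0: pose=(2,1,E); sL=200/29, sR=200/53; mL=8200/1537, mR=7700/1537; mL+mR=300/29 → advance +1; mR−mL=-500/1537 → turn -1·90°
n=1: pose=(3,1,S); sL=100/41, sR=100/41; mL=100/41, mR=50/41; mL+mR=150/41 → advance +1; mR−mL=-50/41 → turn -1·90°
n=2: pose=(3,0,W); sL=200/73, sR=40/9; mL=2360/657, mR=340/657; mL+mR=300/73 → advance +1; mR−mL=-2020/657 → turn -1·90°
n=3: pose=(2,0,N); sL=10, sR=25/2; mL=45/4, mR=15/4; mL+mR=15 → advance +1; mR−mL=-15/2 → turn -1·90°
n=4: pose=(2,1,E); sL=200/29, sR=200/53; mL=8200/1537, mR=7700/1537; mL+mR=300/29 → advance +1; mR−mL=-500/1537 → turn -1·90°
n=5: pose=(3,1,S); sL=100/41, sR=100/41; mL=100/41, mR=50/41; mL+mR=150/41 → advance +1; mR−mL=-50/41 → turn -1·90°
n=6: pose=(3,0,W); sL=200/73, sR=40/9; mL=2360/657, mR=340/657; mL+mR=300/73 → advance +1; mR−mL=-2020/657 → turn -1·90°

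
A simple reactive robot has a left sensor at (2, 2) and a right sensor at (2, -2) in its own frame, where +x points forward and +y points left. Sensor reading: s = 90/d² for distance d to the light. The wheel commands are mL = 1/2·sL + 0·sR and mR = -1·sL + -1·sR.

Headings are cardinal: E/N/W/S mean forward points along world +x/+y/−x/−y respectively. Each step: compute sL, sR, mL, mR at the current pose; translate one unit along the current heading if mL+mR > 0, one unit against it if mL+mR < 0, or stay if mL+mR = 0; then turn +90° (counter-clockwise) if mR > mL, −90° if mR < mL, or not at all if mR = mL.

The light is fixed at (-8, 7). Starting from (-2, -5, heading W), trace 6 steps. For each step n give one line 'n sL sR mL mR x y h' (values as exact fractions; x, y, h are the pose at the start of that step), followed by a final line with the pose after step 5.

0 45/106 45/58 45/212 -1845/1537 -2 -5 W
1 18/25 90/181 9/25 -5508/4525 -1 -5 N
2 45/101 5/17 45/202 -1270/1717 -1 -6 E
3 90/289 90/241 45/289 -47700/69649 -2 -6 S
4 45/106 45/58 45/212 -1845/1537 -2 -5 W
5 18/25 90/181 9/25 -5508/4525 -1 -5 N
final -1 -6 E

n=0: pose=(-2,-5,W); sL=45/106, sR=45/58; mL=45/212, mR=-1845/1537; mL+mR=-6075/6148 → advance -1; mR−mL=-8685/6148 → turn -1·90°
n=1: pose=(-1,-5,N); sL=18/25, sR=90/181; mL=9/25, mR=-5508/4525; mL+mR=-3879/4525 → advance -1; mR−mL=-7137/4525 → turn -1·90°
n=2: pose=(-1,-6,E); sL=45/101, sR=5/17; mL=45/202, mR=-1270/1717; mL+mR=-1775/3434 → advance -1; mR−mL=-3305/3434 → turn -1·90°
n=3: pose=(-2,-6,S); sL=90/289, sR=90/241; mL=45/289, mR=-47700/69649; mL+mR=-36855/69649 → advance -1; mR−mL=-58545/69649 → turn -1·90°
n=4: pose=(-2,-5,W); sL=45/106, sR=45/58; mL=45/212, mR=-1845/1537; mL+mR=-6075/6148 → advance -1; mR−mL=-8685/6148 → turn -1·90°
n=5: pose=(-1,-5,N); sL=18/25, sR=90/181; mL=9/25, mR=-5508/4525; mL+mR=-3879/4525 → advance -1; mR−mL=-7137/4525 → turn -1·90°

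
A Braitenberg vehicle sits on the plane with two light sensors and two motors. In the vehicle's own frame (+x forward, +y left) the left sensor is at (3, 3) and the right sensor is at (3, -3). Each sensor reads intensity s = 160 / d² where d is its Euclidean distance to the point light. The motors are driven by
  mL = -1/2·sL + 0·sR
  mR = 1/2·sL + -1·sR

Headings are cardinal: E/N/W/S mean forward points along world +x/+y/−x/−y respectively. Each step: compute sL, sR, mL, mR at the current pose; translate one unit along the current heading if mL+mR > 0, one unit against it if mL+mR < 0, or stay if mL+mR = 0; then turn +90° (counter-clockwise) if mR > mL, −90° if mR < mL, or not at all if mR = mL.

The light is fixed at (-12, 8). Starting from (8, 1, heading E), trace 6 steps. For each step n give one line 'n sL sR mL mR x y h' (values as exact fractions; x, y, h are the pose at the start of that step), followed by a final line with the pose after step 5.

0 32/109 160/629 -16/109 -7376/68561 8 1 E
1 10/17 8/25 -5/17 -11/425 7 1 N
2 160/377 160/281 -80/377 -37840/105937 7 0 W
3 80/157 80/277 -40/157 -1480/43489 8 0 N
4 160/433 32/65 -80/433 -8656/28145 8 -1 W
5 4/9 40/153 -2/9 -2/51 9 -1 N
final 9 -2 W

n=0: pose=(8,1,E); sL=32/109, sR=160/629; mL=-16/109, mR=-7376/68561; mL+mR=-160/629 → advance -1; mR−mL=2688/68561 → turn +1·90°
n=1: pose=(7,1,N); sL=10/17, sR=8/25; mL=-5/17, mR=-11/425; mL+mR=-8/25 → advance -1; mR−mL=114/425 → turn +1·90°
n=2: pose=(7,0,W); sL=160/377, sR=160/281; mL=-80/377, mR=-37840/105937; mL+mR=-160/281 → advance -1; mR−mL=-15360/105937 → turn -1·90°
n=3: pose=(8,0,N); sL=80/157, sR=80/277; mL=-40/157, mR=-1480/43489; mL+mR=-80/277 → advance -1; mR−mL=9600/43489 → turn +1·90°
n=4: pose=(8,-1,W); sL=160/433, sR=32/65; mL=-80/433, mR=-8656/28145; mL+mR=-32/65 → advance -1; mR−mL=-3456/28145 → turn -1·90°
n=5: pose=(9,-1,N); sL=4/9, sR=40/153; mL=-2/9, mR=-2/51; mL+mR=-40/153 → advance -1; mR−mL=28/153 → turn +1·90°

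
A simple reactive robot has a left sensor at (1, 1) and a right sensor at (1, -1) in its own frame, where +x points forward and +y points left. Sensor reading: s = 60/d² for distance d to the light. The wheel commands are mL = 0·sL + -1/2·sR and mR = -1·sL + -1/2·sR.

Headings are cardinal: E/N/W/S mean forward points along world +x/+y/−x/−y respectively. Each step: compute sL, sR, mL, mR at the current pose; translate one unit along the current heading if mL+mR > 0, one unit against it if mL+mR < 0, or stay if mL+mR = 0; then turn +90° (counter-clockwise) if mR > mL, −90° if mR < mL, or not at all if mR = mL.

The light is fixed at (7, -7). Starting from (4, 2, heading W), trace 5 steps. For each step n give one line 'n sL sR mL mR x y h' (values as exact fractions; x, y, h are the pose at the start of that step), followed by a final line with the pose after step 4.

0 3/4 15/29 -15/58 -117/116 4 2 W
1 60/109 60/101 -30/101 -9330/11009 5 2 N
2 30/41 6/5 -3/5 -273/205 5 1 E
3 60/53 12/13 -6/13 -1098/689 4 1 S
4 3/4 15/29 -15/58 -117/116 4 2 W
final 5 2 N

n=0: pose=(4,2,W); sL=3/4, sR=15/29; mL=-15/58, mR=-117/116; mL+mR=-147/116 → advance -1; mR−mL=-3/4 → turn -1·90°
n=1: pose=(5,2,N); sL=60/109, sR=60/101; mL=-30/101, mR=-9330/11009; mL+mR=-12600/11009 → advance -1; mR−mL=-60/109 → turn -1·90°
n=2: pose=(5,1,E); sL=30/41, sR=6/5; mL=-3/5, mR=-273/205; mL+mR=-396/205 → advance -1; mR−mL=-30/41 → turn -1·90°
n=3: pose=(4,1,S); sL=60/53, sR=12/13; mL=-6/13, mR=-1098/689; mL+mR=-1416/689 → advance -1; mR−mL=-60/53 → turn -1·90°
n=4: pose=(4,2,W); sL=3/4, sR=15/29; mL=-15/58, mR=-117/116; mL+mR=-147/116 → advance -1; mR−mL=-3/4 → turn -1·90°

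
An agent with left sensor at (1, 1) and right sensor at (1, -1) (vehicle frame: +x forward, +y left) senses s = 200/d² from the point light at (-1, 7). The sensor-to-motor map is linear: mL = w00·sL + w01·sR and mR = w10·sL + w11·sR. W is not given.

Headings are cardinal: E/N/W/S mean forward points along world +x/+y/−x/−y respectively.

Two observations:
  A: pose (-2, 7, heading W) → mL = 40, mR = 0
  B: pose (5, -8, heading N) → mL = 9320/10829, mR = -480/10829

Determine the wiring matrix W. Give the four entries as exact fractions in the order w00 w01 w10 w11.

obs A: pose=(-2,7,W) → sL=40, sR=40, mL=40, mR=0
obs B: pose=(5,-8,N) → sL=200/221, sR=40/49, mL=9320/10829, mR=-480/10829
sensor matrix S = [[40, 40], [200/221, 40/49]]; det S = -38400/10829
solve [mL_A; mL_B] = S·[w00; w01] and [mR_A; mR_B] = S·[w10; w11]:
  w00 = 1/2, w01 = 1/2, w10 = -1/2, w11 = 1/2

1/2 1/2 -1/2 1/2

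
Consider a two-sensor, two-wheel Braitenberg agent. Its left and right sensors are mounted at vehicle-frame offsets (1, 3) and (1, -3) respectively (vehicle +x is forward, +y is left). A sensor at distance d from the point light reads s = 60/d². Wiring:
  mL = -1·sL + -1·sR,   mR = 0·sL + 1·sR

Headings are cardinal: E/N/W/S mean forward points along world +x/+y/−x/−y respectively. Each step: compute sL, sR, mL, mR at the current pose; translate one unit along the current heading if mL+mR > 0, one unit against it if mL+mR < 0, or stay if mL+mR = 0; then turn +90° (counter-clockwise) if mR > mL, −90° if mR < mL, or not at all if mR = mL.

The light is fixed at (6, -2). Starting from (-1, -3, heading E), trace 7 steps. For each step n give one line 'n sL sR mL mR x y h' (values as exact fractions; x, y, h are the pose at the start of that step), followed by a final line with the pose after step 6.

n=0: pose=(-1,-3,E); sL=3/2, sR=15/13; mL=-69/26, mR=15/13; mL+mR=-3/2 → advance -1; mR−mL=99/26 → turn +1·90°
n=1: pose=(-2,-3,N); sL=60/121, sR=12/5; mL=-1752/605, mR=12/5; mL+mR=-60/121 → advance -1; mR−mL=3204/605 → turn +1·90°
n=2: pose=(-2,-4,W); sL=30/53, sR=30/41; mL=-2820/2173, mR=30/41; mL+mR=-30/53 → advance -1; mR−mL=4410/2173 → turn +1·90°
n=3: pose=(-1,-4,S); sL=12/5, sR=60/109; mL=-1608/545, mR=60/109; mL+mR=-12/5 → advance -1; mR−mL=1908/545 → turn +1·90°
n=4: pose=(-1,-3,E); sL=3/2, sR=15/13; mL=-69/26, mR=15/13; mL+mR=-3/2 → advance -1; mR−mL=99/26 → turn +1·90°
n=5: pose=(-2,-3,N); sL=60/121, sR=12/5; mL=-1752/605, mR=12/5; mL+mR=-60/121 → advance -1; mR−mL=3204/605 → turn +1·90°
n=6: pose=(-2,-4,W); sL=30/53, sR=30/41; mL=-2820/2173, mR=30/41; mL+mR=-30/53 → advance -1; mR−mL=4410/2173 → turn +1·90°

0 3/2 15/13 -69/26 15/13 -1 -3 E
1 60/121 12/5 -1752/605 12/5 -2 -3 N
2 30/53 30/41 -2820/2173 30/41 -2 -4 W
3 12/5 60/109 -1608/545 60/109 -1 -4 S
4 3/2 15/13 -69/26 15/13 -1 -3 E
5 60/121 12/5 -1752/605 12/5 -2 -3 N
6 30/53 30/41 -2820/2173 30/41 -2 -4 W
final -1 -4 S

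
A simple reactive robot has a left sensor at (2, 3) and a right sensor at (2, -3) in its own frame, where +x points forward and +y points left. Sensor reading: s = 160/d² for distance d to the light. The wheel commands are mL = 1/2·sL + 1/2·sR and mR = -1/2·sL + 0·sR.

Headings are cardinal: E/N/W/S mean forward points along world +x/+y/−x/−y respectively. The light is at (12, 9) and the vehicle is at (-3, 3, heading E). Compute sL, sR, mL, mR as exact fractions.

left sensor world pos  = (-1, 6); dL² = 178
right sensor world pos = (-1, 0); dR² = 250
sL = 160/178 = 80/89
sR = 160/250 = 16/25
mL = 1/2·sL + 1/2·sR = 1712/2225
mR = -1/2·sL + 0·sR = -40/89

80/89 16/25 1712/2225 -40/89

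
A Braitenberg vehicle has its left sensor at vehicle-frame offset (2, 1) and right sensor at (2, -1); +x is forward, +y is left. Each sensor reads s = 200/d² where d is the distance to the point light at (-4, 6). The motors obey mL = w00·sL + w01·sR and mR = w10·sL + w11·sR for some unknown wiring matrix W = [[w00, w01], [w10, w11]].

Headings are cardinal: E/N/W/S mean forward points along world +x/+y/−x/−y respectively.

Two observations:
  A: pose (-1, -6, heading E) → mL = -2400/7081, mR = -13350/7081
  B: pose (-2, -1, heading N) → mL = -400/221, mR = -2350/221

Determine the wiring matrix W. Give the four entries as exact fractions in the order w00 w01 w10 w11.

obs A: pose=(-1,-6,E) → sL=100/73, sR=100/97, mL=-2400/7081, mR=-13350/7081
obs B: pose=(-2,-1,N) → sL=100/13, sR=100/17, mL=-400/221, mR=-2350/221
sensor matrix S = [[100/73, 100/97], [100/13, 100/17]]; det S = 200000/1564901
solve [mL_A; mL_B] = S·[w00; w01] and [mR_A; mR_B] = S·[w10; w11]:
  w00 = -1, w01 = 1, w10 = -1, w11 = -1/2

-1 1 -1 -1/2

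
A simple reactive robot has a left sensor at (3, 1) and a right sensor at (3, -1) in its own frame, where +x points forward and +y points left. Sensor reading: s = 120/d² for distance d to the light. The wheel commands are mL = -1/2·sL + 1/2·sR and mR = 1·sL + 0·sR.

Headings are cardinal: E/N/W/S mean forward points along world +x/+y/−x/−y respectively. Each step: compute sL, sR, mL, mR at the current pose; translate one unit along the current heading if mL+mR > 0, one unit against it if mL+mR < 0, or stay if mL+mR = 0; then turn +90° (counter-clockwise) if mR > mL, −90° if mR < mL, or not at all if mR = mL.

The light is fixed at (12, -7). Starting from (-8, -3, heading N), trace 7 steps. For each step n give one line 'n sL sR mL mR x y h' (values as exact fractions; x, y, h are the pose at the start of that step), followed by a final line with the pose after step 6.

n=0: pose=(-8,-3,N); sL=12/49, sR=12/41; mL=48/2009, mR=12/49; mL+mR=540/2009 → advance +1; mR−mL=444/2009 → turn +1·90°
n=1: pose=(-8,-2,W); sL=24/109, sR=24/113; mL=-48/12317, mR=24/109; mL+mR=2664/12317 → advance +1; mR−mL=2760/12317 → turn +1·90°
n=2: pose=(-9,-2,S); sL=30/101, sR=15/61; mL=-315/12322, mR=30/101; mL+mR=3345/12322 → advance +1; mR−mL=3975/12322 → turn +1·90°
n=3: pose=(-9,-3,E); sL=120/349, sR=40/111; mL=320/38739, mR=120/349; mL+mR=13640/38739 → advance +1; mR−mL=13000/38739 → turn +1·90°
n=4: pose=(-8,-3,N); sL=12/49, sR=12/41; mL=48/2009, mR=12/49; mL+mR=540/2009 → advance +1; mR−mL=444/2009 → turn +1·90°
n=5: pose=(-8,-2,W); sL=24/109, sR=24/113; mL=-48/12317, mR=24/109; mL+mR=2664/12317 → advance +1; mR−mL=2760/12317 → turn +1·90°
n=6: pose=(-9,-2,S); sL=30/101, sR=15/61; mL=-315/12322, mR=30/101; mL+mR=3345/12322 → advance +1; mR−mL=3975/12322 → turn +1·90°

0 12/49 12/41 48/2009 12/49 -8 -3 N
1 24/109 24/113 -48/12317 24/109 -8 -2 W
2 30/101 15/61 -315/12322 30/101 -9 -2 S
3 120/349 40/111 320/38739 120/349 -9 -3 E
4 12/49 12/41 48/2009 12/49 -8 -3 N
5 24/109 24/113 -48/12317 24/109 -8 -2 W
6 30/101 15/61 -315/12322 30/101 -9 -2 S
final -9 -3 E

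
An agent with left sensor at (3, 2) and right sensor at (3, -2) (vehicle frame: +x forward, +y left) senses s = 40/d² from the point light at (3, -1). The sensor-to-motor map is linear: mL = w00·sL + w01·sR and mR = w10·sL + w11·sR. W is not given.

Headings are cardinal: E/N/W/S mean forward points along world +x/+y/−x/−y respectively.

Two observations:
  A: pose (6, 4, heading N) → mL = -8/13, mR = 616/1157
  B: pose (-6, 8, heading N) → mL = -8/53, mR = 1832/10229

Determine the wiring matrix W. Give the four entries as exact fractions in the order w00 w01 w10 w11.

obs A: pose=(6,4,N) → sL=8/13, sR=40/89, mL=-8/13, mR=616/1157
obs B: pose=(-6,8,N) → sL=8/53, sR=40/193, mL=-8/53, mR=1832/10229
sensor matrix S = [[8/13, 40/89], [8/53, 40/193]]; det S = 706560/11834953
solve [mL_A; mL_B] = S·[w00; w01] and [mR_A; mR_B] = S·[w10; w11]:
  w00 = -1, w01 = 0, w10 = 1/2, w11 = 1/2

-1 0 1/2 1/2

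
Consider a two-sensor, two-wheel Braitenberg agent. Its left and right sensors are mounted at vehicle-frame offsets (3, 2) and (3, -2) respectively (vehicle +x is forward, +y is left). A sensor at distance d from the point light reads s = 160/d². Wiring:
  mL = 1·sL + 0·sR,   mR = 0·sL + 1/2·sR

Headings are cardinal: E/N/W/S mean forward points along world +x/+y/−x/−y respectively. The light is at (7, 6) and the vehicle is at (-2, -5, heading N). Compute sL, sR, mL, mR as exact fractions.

32/37 160/113 32/37 80/113

left sensor world pos  = (-4, -2); dL² = 185
right sensor world pos = (0, -2); dR² = 113
sL = 160/185 = 32/37
sR = 160/113 = 160/113
mL = 1·sL + 0·sR = 32/37
mR = 0·sL + 1/2·sR = 80/113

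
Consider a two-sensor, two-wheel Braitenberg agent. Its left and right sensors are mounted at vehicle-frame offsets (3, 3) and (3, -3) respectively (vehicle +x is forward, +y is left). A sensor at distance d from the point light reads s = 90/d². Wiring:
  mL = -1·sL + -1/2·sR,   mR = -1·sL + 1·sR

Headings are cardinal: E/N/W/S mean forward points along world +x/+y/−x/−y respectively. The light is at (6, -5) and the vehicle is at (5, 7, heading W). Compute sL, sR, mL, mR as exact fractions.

left sensor world pos  = (2, 4); dL² = 97
right sensor world pos = (2, 10); dR² = 241
sL = 90/97 = 90/97
sR = 90/241 = 90/241
mL = -1·sL + -1/2·sR = -26055/23377
mR = -1·sL + 1·sR = -12960/23377

90/97 90/241 -26055/23377 -12960/23377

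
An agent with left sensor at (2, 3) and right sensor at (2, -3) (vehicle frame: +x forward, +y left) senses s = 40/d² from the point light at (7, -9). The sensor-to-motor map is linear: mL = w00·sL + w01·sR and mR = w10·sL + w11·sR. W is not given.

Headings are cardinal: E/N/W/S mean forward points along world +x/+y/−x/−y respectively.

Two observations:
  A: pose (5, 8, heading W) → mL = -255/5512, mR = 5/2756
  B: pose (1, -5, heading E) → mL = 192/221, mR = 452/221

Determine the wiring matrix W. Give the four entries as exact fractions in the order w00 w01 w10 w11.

obs A: pose=(5,8,W) → sL=10/53, sR=5/52, mL=-255/5512, mR=5/2756
obs B: pose=(1,-5,E) → sL=8/13, sR=40/17, mL=192/221, mR=452/221
sensor matrix S = [[10/53, 5/52], [8/13, 40/17]]; det S = 58590/152269
solve [mL_A; mL_B] = S·[w00; w01] and [mR_A; mR_B] = S·[w10; w11]:
  w00 = -1/2, w01 = 1/2, w10 = -1/2, w11 = 1

-1/2 1/2 -1/2 1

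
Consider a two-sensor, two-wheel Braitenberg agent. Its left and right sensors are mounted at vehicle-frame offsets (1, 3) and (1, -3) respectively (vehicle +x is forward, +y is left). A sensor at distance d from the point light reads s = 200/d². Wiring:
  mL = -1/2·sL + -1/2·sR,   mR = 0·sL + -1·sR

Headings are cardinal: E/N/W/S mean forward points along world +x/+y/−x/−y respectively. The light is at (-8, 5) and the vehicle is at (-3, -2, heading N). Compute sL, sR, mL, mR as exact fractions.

left sensor world pos  = (-6, -1); dL² = 40
right sensor world pos = (0, -1); dR² = 100
sL = 200/40 = 5
sR = 200/100 = 2
mL = -1/2·sL + -1/2·sR = -7/2
mR = 0·sL + -1·sR = -2

5 2 -7/2 -2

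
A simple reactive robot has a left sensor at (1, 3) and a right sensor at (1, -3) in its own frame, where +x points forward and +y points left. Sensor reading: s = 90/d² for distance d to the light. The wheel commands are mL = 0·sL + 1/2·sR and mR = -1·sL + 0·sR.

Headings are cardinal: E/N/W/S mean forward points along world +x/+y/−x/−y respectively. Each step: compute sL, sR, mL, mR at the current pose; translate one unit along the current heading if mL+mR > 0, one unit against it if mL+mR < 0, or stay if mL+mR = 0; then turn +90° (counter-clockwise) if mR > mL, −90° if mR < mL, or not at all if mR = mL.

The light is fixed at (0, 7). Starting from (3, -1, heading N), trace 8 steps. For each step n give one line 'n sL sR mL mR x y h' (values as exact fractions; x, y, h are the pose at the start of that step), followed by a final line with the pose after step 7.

n=0: pose=(3,-1,N); sL=90/49, sR=18/17; mL=9/17, mR=-90/49; mL+mR=-1089/833 → advance -1; mR−mL=-1971/833 → turn -1·90°
n=1: pose=(3,-2,E); sL=45/26, sR=9/16; mL=9/32, mR=-45/26; mL+mR=-603/416 → advance -1; mR−mL=-837/416 → turn -1·90°
n=2: pose=(2,-2,S); sL=18/25, sR=90/101; mL=45/101, mR=-18/25; mL+mR=-693/2525 → advance -1; mR−mL=-2943/2525 → turn -1·90°
n=3: pose=(2,-1,W); sL=45/61, sR=45/13; mL=45/26, mR=-45/61; mL+mR=1575/1586 → advance +1; mR−mL=-3915/1586 → turn -1·90°
n=4: pose=(1,-1,N); sL=90/53, sR=18/13; mL=9/13, mR=-90/53; mL+mR=-693/689 → advance -1; mR−mL=-1647/689 → turn -1·90°
n=5: pose=(1,-2,E); sL=9/4, sR=45/74; mL=45/148, mR=-9/4; mL+mR=-72/37 → advance -1; mR−mL=-189/74 → turn -1·90°
n=6: pose=(0,-2,S); sL=90/109, sR=90/109; mL=45/109, mR=-90/109; mL+mR=-45/109 → advance -1; mR−mL=-135/109 → turn -1·90°
n=7: pose=(0,-1,W); sL=45/61, sR=45/13; mL=45/26, mR=-45/61; mL+mR=1575/1586 → advance +1; mR−mL=-3915/1586 → turn -1·90°

0 90/49 18/17 9/17 -90/49 3 -1 N
1 45/26 9/16 9/32 -45/26 3 -2 E
2 18/25 90/101 45/101 -18/25 2 -2 S
3 45/61 45/13 45/26 -45/61 2 -1 W
4 90/53 18/13 9/13 -90/53 1 -1 N
5 9/4 45/74 45/148 -9/4 1 -2 E
6 90/109 90/109 45/109 -90/109 0 -2 S
7 45/61 45/13 45/26 -45/61 0 -1 W
final -1 -1 N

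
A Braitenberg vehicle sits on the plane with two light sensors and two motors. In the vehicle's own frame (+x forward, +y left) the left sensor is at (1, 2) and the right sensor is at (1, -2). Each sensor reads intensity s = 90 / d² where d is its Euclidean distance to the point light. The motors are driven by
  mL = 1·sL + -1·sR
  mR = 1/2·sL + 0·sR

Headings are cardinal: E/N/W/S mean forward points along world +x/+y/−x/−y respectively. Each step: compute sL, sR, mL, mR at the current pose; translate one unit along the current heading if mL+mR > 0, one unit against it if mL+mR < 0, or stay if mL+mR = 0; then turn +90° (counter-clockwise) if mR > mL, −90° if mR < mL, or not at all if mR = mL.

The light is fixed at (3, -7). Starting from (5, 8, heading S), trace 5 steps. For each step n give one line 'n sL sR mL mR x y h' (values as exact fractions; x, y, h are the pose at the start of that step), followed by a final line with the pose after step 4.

0 45/106 45/98 -90/2597 45/212 5 8 S
1 18/53 10/17 -224/901 9/53 5 7 E
2 45/113 5/13 20/1469 45/226 4 7 N
3 90/169 90/289 10800/48841 45/169 4 8 W
4 9/20 9/20 0 9/40 3 8 S
final 3 7 E

n=0: pose=(5,8,S); sL=45/106, sR=45/98; mL=-90/2597, mR=45/212; mL+mR=1845/10388 → advance +1; mR−mL=2565/10388 → turn +1·90°
n=1: pose=(5,7,E); sL=18/53, sR=10/17; mL=-224/901, mR=9/53; mL+mR=-71/901 → advance -1; mR−mL=377/901 → turn +1·90°
n=2: pose=(4,7,N); sL=45/113, sR=5/13; mL=20/1469, mR=45/226; mL+mR=625/2938 → advance +1; mR−mL=545/2938 → turn +1·90°
n=3: pose=(4,8,W); sL=90/169, sR=90/289; mL=10800/48841, mR=45/169; mL+mR=23805/48841 → advance +1; mR−mL=2205/48841 → turn +1·90°
n=4: pose=(3,8,S); sL=9/20, sR=9/20; mL=0, mR=9/40; mL+mR=9/40 → advance +1; mR−mL=9/40 → turn +1·90°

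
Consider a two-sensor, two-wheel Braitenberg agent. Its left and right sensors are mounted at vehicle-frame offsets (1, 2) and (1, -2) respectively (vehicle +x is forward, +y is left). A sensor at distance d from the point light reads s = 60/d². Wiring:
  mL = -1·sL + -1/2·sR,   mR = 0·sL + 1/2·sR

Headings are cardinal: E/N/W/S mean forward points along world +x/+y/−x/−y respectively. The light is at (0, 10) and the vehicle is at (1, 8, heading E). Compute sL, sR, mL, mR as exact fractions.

left sensor world pos  = (2, 10); dL² = 4
right sensor world pos = (2, 6); dR² = 20
sL = 60/4 = 15
sR = 60/20 = 3
mL = -1·sL + -1/2·sR = -33/2
mR = 0·sL + 1/2·sR = 3/2

15 3 -33/2 3/2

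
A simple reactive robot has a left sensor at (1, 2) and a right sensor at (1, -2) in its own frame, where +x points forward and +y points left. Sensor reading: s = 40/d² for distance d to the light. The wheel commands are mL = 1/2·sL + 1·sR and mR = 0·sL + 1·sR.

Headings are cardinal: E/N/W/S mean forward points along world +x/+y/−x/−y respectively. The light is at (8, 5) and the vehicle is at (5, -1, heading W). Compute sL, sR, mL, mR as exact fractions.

left sensor world pos  = (4, -3); dL² = 80
right sensor world pos = (4, 1); dR² = 32
sL = 40/80 = 1/2
sR = 40/32 = 5/4
mL = 1/2·sL + 1·sR = 3/2
mR = 0·sL + 1·sR = 5/4

1/2 5/4 3/2 5/4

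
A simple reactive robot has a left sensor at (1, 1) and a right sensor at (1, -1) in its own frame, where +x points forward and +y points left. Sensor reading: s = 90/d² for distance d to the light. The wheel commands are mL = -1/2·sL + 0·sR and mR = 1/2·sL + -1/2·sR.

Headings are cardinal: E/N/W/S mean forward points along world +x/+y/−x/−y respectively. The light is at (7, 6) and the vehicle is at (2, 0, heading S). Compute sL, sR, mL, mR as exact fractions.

left sensor world pos  = (3, -1); dL² = 65
right sensor world pos = (1, -1); dR² = 85
sL = 90/65 = 18/13
sR = 90/85 = 18/17
mL = -1/2·sL + 0·sR = -9/13
mR = 1/2·sL + -1/2·sR = 36/221

18/13 18/17 -9/13 36/221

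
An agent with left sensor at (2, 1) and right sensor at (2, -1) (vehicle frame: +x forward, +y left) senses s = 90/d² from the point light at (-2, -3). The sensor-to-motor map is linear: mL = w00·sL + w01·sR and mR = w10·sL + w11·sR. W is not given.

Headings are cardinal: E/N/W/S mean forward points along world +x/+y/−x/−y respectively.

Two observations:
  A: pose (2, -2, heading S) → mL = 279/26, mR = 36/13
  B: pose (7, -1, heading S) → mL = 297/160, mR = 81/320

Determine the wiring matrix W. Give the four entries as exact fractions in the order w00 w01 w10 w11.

obs A: pose=(2,-2,S) → sL=45/13, sR=9, mL=279/26, mR=36/13
obs B: pose=(7,-1,S) → sL=9/10, sR=45/32, mL=297/160, mR=81/320
sensor matrix S = [[45/13, 9], [9/10, 45/32]]; det S = -6723/2080
solve [mL_A; mL_B] = S·[w00; w01] and [mR_A; mR_B] = S·[w10; w11]:
  w00 = 1/2, w01 = 1, w10 = -1/2, w11 = 1/2

1/2 1 -1/2 1/2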